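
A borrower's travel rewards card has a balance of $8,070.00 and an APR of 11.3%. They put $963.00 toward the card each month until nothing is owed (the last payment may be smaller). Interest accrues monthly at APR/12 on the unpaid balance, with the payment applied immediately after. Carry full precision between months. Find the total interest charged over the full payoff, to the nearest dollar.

Monthly rate r = 11.3%/12 = 0.941667% = 0.00941667.
Payoff takes n = ⌈−ln(1 − rB₀/P)/ln(1+r)⌉ = ⌈8.770⌉ = 9 payments; the last is $742.54.
Total paid = 8·$963.00 + $742.54 = $8,446.54.
Total interest = total paid − principal = $8,446.54 − $8,070.00 = $376.54.

$377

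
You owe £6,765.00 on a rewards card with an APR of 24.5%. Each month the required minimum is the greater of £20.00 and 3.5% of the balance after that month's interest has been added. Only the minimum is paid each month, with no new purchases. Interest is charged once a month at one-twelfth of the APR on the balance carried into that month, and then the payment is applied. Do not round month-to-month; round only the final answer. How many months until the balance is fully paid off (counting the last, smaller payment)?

204 months

Monthly rate r = 24.5%/12 = 2.04167% = 0.0204167.
While 3.5% of the post-interest balance exceeds £20.00, each month B ← (B·(1+r))·(1 − 0.035), i.e. B shrinks by the factor (1+r)·0.965 = 0.9847.
This holds for months 1–162. Entering month 163 the balance is £556.74; 3.5% of the post-interest balance is now below £20.00, so the flat £20.00 minimum applies from here.
From month 163 a fixed £20.00 at rate r clears £556.74 in 42 more payments. Total: 162 + 42 = 204 months.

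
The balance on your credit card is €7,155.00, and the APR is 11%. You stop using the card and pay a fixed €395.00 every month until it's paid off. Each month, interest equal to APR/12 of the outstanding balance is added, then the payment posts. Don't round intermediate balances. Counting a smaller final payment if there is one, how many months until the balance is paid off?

Monthly rate r = 11%/12 = 0.916667% = 0.00916667.
Recurrence: B ← B·(1+r) − €395.00.
Month 1: interest €65.59; balance after payment €6,825.59.
Month 2: interest €62.57; balance after payment €6,493.16.
Closed form: n = −ln(1 − rB₀/P)/ln(1+r) = −ln(0.83396)/ln(1.00917) ≈ 19.899, so the balance reaches zero during payment 20.

20 months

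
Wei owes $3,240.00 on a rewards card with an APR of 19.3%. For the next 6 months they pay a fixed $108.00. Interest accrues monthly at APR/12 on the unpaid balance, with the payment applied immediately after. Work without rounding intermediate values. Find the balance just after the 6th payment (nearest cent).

Monthly rate r = 19.3%/12 = 1.60833% = 0.0160833.
Each month: B ← B·(1+r) − $108.00.
Month 1: interest $52.11; balance after payment $3,184.11.
Month 2: interest $51.21; balance after payment $3,127.32.
Month 3: interest $50.30; balance after payment $3,069.62.
Month 4: interest $49.37; balance after payment $3,010.99.
Month 5: interest $48.43; balance after payment $2,951.42.
Month 6: interest $47.47; balance after payment $2,890.88.

$2,890.88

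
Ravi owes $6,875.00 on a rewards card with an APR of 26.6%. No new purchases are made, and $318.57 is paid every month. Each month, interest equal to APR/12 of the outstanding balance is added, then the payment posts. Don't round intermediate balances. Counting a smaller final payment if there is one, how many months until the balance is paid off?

Monthly rate r = 26.6%/12 = 2.21667% = 0.0221667.
Recurrence: B ← B·(1+r) − $318.57.
Month 1: interest $152.40; balance after payment $6,708.83.
Month 2: interest $148.71; balance after payment $6,538.97.
Closed form: n = −ln(1 − rB₀/P)/ln(1+r) = −ln(0.52163)/ln(1.02217) ≈ 29.684, so the balance reaches zero during payment 30.

30 payments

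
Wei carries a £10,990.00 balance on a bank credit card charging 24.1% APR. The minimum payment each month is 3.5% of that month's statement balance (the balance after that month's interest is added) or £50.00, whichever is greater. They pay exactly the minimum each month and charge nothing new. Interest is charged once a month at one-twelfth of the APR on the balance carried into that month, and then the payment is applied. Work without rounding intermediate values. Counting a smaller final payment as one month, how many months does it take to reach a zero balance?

Monthly rate r = 24.1%/12 = 2.00833% = 0.0200833.
While 3.5% of the post-interest balance exceeds £50.00, each month B ← (B·(1+r))·(1 − 0.035), i.e. B shrinks by the factor (1+r)·0.965 = 0.98438.
This holds for months 1–131. Entering month 132 the balance is £1,397.48; 3.5% of the post-interest balance is now below £50.00, so the flat £50.00 minimum applies from here.
From month 132 a fixed £50.00 at rate r clears £1,397.48 in 42 more payments. Total: 131 + 42 = 173 months.

173 months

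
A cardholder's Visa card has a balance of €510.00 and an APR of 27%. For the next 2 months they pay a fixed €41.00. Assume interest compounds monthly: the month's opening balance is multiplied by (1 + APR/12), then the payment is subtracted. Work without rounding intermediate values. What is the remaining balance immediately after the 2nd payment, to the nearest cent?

€450.29

Monthly rate r = 27%/12 = 2.25% = 0.0225.
Each month: B ← B·(1+r) − €41.00.
Month 1: interest €11.47; balance after payment €480.48.
Month 2: interest €10.81; balance after payment €450.29.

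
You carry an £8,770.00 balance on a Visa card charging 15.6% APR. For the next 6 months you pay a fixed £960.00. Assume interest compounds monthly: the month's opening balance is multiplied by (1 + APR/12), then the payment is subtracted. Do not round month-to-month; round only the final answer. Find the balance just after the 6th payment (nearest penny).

Monthly rate r = 15.6%/12 = 1.3% = 0.013.
Each month: B ← B·(1+r) − £960.00.
Month 1: interest £114.01; balance after payment £7,924.01.
Month 2: interest £103.01; balance after payment £7,067.02.
Month 3: interest £91.87; balance after payment £6,198.89.
Month 4: interest £80.59; balance after payment £5,319.48.
Month 5: interest £69.15; balance after payment £4,428.63.
Month 6: interest £57.57; balance after payment £3,526.20.

£3,526.20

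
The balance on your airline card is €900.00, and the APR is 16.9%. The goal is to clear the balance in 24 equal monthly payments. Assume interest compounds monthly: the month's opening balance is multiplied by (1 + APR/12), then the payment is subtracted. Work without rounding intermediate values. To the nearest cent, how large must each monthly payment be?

Monthly rate r = 16.9%/12 = 1.40833% = 0.0140833.
Level-payment amortization: P = B₀·r / (1 − (1+r)^(−n)) = 900.00·0.0140833 / (1 − 1.01408^(−24)).
Denominator 1 − (1+r)^(−24) = 0.285121034.
P = 12.675 / 0.285121034 ≈ 44.45.

€44.45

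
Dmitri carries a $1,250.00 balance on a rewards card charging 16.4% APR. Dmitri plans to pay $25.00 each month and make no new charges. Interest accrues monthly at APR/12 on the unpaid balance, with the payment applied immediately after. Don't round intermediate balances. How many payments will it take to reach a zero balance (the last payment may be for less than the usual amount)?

Monthly rate r = 16.4%/12 = 1.36667% = 0.0136667.
Recurrence: B ← B·(1+r) − $25.00.
Month 1: interest $17.08; balance after payment $1,242.08.
Month 2: interest $16.98; balance after payment $1,234.06.
Closed form: n = −ln(1 − rB₀/P)/ln(1+r) = −ln(0.31667)/ln(1.01367) ≈ 84.713, so the balance reaches zero during payment 85.

85 months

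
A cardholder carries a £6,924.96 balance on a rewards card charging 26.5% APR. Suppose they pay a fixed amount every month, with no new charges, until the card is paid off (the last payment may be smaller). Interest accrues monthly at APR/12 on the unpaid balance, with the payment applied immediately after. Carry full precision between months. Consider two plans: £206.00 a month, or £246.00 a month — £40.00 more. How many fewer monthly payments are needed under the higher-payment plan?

18 fewer payments

Monthly rate r = 26.5%/12 = 2.20833% = 0.0220833.
At £206.00/mo: n = ⌈−ln(1 − rB₀/P)/ln(1+r)⌉ = 63 payments (last £18.34); total interest = total paid − £6,924.96 = £5,865.38.
At £246.00/mo: 45 payments (last £122.82); total interest £4,021.86.
Payments saved = 63 − 45 = 18.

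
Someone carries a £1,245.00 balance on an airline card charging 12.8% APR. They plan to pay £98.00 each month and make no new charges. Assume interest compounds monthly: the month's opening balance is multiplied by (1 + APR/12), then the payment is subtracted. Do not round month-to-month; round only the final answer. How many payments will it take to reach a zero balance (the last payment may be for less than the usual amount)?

Monthly rate r = 12.8%/12 = 1.06667% = 0.0106667.
Recurrence: B ← B·(1+r) − £98.00.
Month 1: interest £13.28; balance after payment £1,160.28.
Month 2: interest £12.38; balance after payment £1,074.66.
Closed form: n = −ln(1 − rB₀/P)/ln(1+r) = −ln(0.86449)/ln(1.01067) ≈ 13.724, so the balance reaches zero during payment 14.

14 months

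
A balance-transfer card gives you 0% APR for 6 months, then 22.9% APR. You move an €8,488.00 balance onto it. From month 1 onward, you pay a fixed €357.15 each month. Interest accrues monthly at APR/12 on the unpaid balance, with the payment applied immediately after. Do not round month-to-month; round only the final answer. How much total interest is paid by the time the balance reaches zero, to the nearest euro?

Promo months 1–6 at r₀ = 0%/12 = 0; months 7+ at r₁ = 22.9%/12 = 0.0190833.
After month 6 (no interest yet): B = €8,488.00 − 6·€357.15 = €6,345.10.
Then at r₁ with €357.15/mo: n₂ = −ln(1 − r₁·B/P)/ln(1+r₁) ≈ 21.90 → 22 more payments.
Total paid = 27·€357.15 + €322.94 = €9,965.99; interest = €9,965.99 − €8,488.00 = €1,477.99.

€1,478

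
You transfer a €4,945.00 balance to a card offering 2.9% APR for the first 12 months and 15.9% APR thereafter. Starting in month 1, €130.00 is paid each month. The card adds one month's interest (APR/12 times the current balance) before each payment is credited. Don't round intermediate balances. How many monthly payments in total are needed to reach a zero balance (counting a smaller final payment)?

Promo months 1–12 at r₀ = 2.9%/12 = 0.00241667; months 13+ at r₁ = 15.9%/12 = 0.01325.
After month 12: iterate B ← B·(1+r₀) − €130.00 for 12 months → €3,509.42.
Then at r₁ with €130.00/mo: n₂ = −ln(1 − r₁·B/P)/ln(1+r₁) ≈ 33.63 → 34 more payments.

46 payments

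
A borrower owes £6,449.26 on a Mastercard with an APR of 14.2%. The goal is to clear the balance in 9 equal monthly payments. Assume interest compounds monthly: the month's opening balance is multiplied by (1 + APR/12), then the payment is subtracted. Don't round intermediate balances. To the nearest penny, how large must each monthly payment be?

Monthly rate r = 14.2%/12 = 1.18333% = 0.0118333.
Level-payment amortization: P = B₀·r / (1 − (1+r)^(−n)) = 6449.26·0.0118333 / (1 − 1.01183^(−9)).
Denominator 1 − (1+r)^(−9) = 0.100462739.
P = 76.3162 / 0.100462739 ≈ 759.65.

£759.65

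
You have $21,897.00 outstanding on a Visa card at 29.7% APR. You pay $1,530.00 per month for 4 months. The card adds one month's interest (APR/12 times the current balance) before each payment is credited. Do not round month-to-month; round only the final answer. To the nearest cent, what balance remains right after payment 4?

$17,795.64

Monthly rate r = 29.7%/12 = 2.475% = 0.02475.
Each month: B ← B·(1+r) − $1,530.00.
Month 1: interest $541.95; balance after payment $20,908.95.
Month 2: interest $517.50; balance after payment $19,896.45.
Month 3: interest $492.44; balance after payment $18,858.88.
Month 4: interest $466.76; balance after payment $17,795.64.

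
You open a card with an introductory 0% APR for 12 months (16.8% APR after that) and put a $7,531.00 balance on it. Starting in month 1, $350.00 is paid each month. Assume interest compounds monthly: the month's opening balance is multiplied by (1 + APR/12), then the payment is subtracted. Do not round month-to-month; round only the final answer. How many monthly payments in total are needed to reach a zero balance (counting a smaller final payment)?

Promo months 1–12 at r₀ = 0%/12 = 0; months 13+ at r₁ = 16.8%/12 = 0.014.
After month 12 (no interest yet): B = $7,531.00 − 12·$350.00 = $3,331.00.
Then at r₁ with $350.00/mo: n₂ = −ln(1 − r₁·B/P)/ln(1+r₁) ≈ 10.29 → 11 more payments.

23 payments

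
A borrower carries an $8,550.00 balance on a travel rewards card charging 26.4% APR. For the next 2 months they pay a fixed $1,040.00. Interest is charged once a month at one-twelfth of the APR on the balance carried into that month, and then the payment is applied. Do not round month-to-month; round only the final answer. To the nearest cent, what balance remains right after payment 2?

$6,827.46

Monthly rate r = 26.4%/12 = 2.2% = 0.022.
Each month: B ← B·(1+r) − $1,040.00.
Month 1: interest $188.10; balance after payment $7,698.10.
Month 2: interest $169.36; balance after payment $6,827.46.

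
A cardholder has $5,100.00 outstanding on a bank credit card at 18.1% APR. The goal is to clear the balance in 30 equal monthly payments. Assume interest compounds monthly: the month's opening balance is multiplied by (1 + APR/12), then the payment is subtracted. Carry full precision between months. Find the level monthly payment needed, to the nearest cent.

Monthly rate r = 18.1%/12 = 1.50833% = 0.0150833.
Level-payment amortization: P = B₀·r / (1 − (1+r)^(−n)) = 5100.00·0.0150833 / (1 − 1.01508^(−30)).
Denominator 1 − (1+r)^(−30) = 0.361811336.
P = 76.925 / 0.361811336 ≈ 212.61.

$212.61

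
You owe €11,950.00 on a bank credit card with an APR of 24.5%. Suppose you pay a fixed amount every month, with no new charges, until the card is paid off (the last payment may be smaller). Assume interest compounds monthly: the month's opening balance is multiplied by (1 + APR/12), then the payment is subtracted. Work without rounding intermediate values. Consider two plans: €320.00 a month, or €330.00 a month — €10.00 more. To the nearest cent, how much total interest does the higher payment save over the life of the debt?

€803.73

Monthly rate r = 24.5%/12 = 2.04167% = 0.0204167.
At €320.00/mo: n = ⌈−ln(1 − rB₀/P)/ln(1+r)⌉ = 72 payments (last €37.22); total interest = total paid − €11,950.00 = €10,807.22.
At €330.00/mo: 67 payments (last €173.49); total interest €10,003.49.
Interest saved = €10,807.22 − €10,003.49 = €803.73.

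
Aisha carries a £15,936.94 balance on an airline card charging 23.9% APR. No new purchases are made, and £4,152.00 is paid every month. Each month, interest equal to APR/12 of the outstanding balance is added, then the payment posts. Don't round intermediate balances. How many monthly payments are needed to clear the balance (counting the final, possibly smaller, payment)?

Monthly rate r = 23.9%/12 = 1.99167% = 0.0199167.
Recurrence: B ← B·(1+r) − £4,152.00.
Month 1: interest £317.41; balance after payment £12,102.35.
Month 2: interest £241.04; balance after payment £8,191.39.
Month 3: interest £163.15; balance after payment £4,202.53.
Month 4: interest £83.70; balance after payment £134.23.
Month 5: interest £2.67; balance after payment £0.00.

5 months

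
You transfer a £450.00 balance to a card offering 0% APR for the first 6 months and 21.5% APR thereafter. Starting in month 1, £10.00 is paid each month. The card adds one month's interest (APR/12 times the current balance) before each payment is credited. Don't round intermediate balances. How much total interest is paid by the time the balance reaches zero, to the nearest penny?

Promo months 1–6 at r₀ = 0%/12 = 0; months 7+ at r₁ = 21.5%/12 = 0.0179167.
After month 6 (no interest yet): B = £450.00 − 6·£10.00 = £390.00.
Then at r₁ with £10.00/mo: n₂ = −ln(1 − r₁·B/P)/ln(1+r₁) ≈ 67.56 → 68 more payments.
Total paid = 73·£10.00 + £5.67 = £735.67; interest = £735.67 − £450.00 = £285.67.

£285.67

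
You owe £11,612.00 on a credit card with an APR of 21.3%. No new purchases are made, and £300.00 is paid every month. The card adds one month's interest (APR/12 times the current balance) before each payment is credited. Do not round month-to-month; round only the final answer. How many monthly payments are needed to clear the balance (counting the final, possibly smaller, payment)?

67 payments

Monthly rate r = 21.3%/12 = 1.775% = 0.01775.
Recurrence: B ← B·(1+r) − £300.00.
Month 1: interest £206.11; balance after payment £11,518.11.
Month 2: interest £204.45; balance after payment £11,422.56.
Closed form: n = −ln(1 − rB₀/P)/ln(1+r) = −ln(0.31296)/ln(1.01775) ≈ 66.026, so the balance reaches zero during payment 67.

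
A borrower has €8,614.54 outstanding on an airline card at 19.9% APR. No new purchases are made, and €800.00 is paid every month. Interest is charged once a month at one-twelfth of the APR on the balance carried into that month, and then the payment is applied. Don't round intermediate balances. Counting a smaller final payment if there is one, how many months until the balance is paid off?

12 payments

Monthly rate r = 19.9%/12 = 1.65833% = 0.0165833.
Recurrence: B ← B·(1+r) − €800.00.
Month 1: interest €142.86; balance after payment €7,957.40.
Month 2: interest €131.96; balance after payment €7,289.36.
Closed form: n = −ln(1 − rB₀/P)/ln(1+r) = −ln(0.82143)/ln(1.01658) ≈ 11.960, so the balance reaches zero during payment 12.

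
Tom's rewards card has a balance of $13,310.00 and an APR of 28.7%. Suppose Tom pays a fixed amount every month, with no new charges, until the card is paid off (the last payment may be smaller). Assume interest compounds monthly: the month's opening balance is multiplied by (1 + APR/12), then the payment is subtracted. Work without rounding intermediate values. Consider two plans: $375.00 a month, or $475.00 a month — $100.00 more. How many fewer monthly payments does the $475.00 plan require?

Monthly rate r = 28.7%/12 = 2.39167% = 0.0239167.
At $375.00/mo: n = ⌈−ln(1 − rB₀/P)/ln(1+r)⌉ = 80 payments (last $357.50); total interest = total paid − $13,310.00 = $16,672.50.
At $475.00/mo: 47 payments (last $441.74); total interest $8,981.74.
Payments saved = 80 − 47 = 33.

33 fewer payments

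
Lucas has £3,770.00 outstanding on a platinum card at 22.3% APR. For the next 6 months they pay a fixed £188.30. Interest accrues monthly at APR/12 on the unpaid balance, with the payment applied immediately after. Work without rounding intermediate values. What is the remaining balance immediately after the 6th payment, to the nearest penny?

£3,026.77

Monthly rate r = 22.3%/12 = 1.85833% = 0.0185833.
Each month: B ← B·(1+r) − £188.30.
Month 1: interest £70.06; balance after payment £3,651.76.
Month 2: interest £67.86; balance after payment £3,531.32.
Month 3: interest £65.62; balance after payment £3,408.64.
Month 4: interest £63.34; balance after payment £3,283.69.
Month 5: interest £61.02; balance after payment £3,156.41.
Month 6: interest £58.66; balance after payment £3,026.77.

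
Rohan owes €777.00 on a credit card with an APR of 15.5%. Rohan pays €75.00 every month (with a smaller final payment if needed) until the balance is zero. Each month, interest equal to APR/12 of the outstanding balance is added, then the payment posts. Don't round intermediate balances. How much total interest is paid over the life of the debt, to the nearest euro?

Monthly rate r = 15.5%/12 = 1.29167% = 0.0129167.
Payoff takes n = ⌈−ln(1 − rB₀/P)/ln(1+r)⌉ = ⌈11.194⌉ = 12 payments; the last is €14.60.
Total paid = 11·€75.00 + €14.60 = €839.60.
Total interest = total paid − principal = €839.60 − €777.00 = €62.60.

€63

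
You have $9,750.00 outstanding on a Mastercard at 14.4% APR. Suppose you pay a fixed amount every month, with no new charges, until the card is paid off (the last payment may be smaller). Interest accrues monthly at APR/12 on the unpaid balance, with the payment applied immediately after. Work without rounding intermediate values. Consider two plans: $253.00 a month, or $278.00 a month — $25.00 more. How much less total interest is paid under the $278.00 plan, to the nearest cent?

Monthly rate r = 14.4%/12 = 1.2% = 0.012.
At $253.00/mo: n = ⌈−ln(1 − rB₀/P)/ln(1+r)⌉ = 53 payments (last $9.58); total interest = total paid − $9,750.00 = $3,415.58.
At $278.00/mo: 46 payments (last $220.07); total interest $2,980.07.
Interest saved = $3,415.58 − $2,980.07 = $435.51.

$435.51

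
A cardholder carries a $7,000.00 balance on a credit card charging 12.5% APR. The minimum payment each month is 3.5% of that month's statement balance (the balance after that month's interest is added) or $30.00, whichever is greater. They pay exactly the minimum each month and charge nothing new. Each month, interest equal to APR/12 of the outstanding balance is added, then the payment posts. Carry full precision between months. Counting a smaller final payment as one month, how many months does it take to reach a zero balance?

118 months

Monthly rate r = 12.5%/12 = 1.04167% = 0.0104167.
While 3.5% of the post-interest balance exceeds $30.00, each month B ← (B·(1+r))·(1 − 0.035), i.e. B shrinks by the factor (1+r)·0.965 = 0.97505.
This holds for months 1–84. Entering month 85 the balance is $838.37; 3.5% of the post-interest balance is now below $30.00, so the flat $30.00 minimum applies from here.
From month 85 a fixed $30.00 at rate r clears $838.37 in 34 more payments. Total: 84 + 34 = 118 months.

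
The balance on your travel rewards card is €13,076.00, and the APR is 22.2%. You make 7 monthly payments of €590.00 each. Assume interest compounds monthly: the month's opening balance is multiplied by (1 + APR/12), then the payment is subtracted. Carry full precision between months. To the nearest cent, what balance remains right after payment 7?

€10,499.86

Monthly rate r = 22.2%/12 = 1.85% = 0.0185.
Each month: B ← B·(1+r) − €590.00.
Month 1: interest €241.91; balance after payment €12,727.91.
Month 2: interest €235.47; balance after payment €12,373.37.
Month 3: interest €228.91; balance after payment €12,012.28.
Month 4: interest €222.23; balance after payment €11,644.51.
Month 5: interest €215.42; balance after payment €11,269.93.
Month 6: interest €208.49; balance after payment €10,888.42.
Month 7: interest €201.44; balance after payment €10,499.86.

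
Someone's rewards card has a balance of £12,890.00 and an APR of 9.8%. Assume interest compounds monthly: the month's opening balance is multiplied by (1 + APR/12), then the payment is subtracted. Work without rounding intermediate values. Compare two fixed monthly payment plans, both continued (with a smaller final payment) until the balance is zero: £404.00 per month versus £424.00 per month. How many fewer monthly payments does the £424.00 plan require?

Monthly rate r = 9.8%/12 = 0.816667% = 0.00816667.
At £404.00/mo: n = ⌈−ln(1 − rB₀/P)/ln(1+r)⌉ = 38 payments (last £46.34); total interest = total paid − £12,890.00 = £2,104.34.
At £424.00/mo: 36 payments (last £37.22); total interest £1,987.22.
Payments saved = 38 − 36 = 2.

2 fewer payments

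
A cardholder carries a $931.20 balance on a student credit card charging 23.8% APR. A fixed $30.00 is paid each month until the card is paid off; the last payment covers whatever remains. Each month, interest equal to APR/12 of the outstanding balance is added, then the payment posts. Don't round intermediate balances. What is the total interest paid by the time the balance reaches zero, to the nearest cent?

$529.42

Monthly rate r = 23.8%/12 = 1.98333% = 0.0198333.
Payoff takes n = ⌈−ln(1 − rB₀/P)/ln(1+r)⌉ = ⌈48.685⌉ = 49 payments; the last is $20.62.
Total paid = 48·$30.00 + $20.62 = $1,460.62.
Total interest = total paid − principal = $1,460.62 − $931.20 = $529.42.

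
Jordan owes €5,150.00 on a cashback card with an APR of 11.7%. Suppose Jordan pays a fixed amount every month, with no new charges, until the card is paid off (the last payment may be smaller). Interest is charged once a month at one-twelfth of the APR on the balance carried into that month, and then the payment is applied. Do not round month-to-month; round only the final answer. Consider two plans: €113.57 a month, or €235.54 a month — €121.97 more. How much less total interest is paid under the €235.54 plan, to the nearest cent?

Monthly rate r = 11.7%/12 = 0.975% = 0.00975.
At €113.57/mo: n = ⌈−ln(1 − rB₀/P)/ln(1+r)⌉ = 61 payments (last €17.15); total interest = total paid − €5,150.00 = €1,681.35.
At €235.54/mo: 25 payments (last €167.48); total interest €670.44.
Interest saved = €1,681.35 − €670.44 = €1,010.91.

€1,010.91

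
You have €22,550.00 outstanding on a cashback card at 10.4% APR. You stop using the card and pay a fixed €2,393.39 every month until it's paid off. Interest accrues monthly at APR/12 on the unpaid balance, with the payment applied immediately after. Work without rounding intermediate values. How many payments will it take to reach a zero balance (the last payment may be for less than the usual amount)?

10 months

Monthly rate r = 10.4%/12 = 0.866667% = 0.00866667.
Recurrence: B ← B·(1+r) − €2,393.39.
Month 1: interest €195.43; balance after payment €20,352.04.
Month 2: interest €176.38; balance after payment €18,135.04.
Closed form: n = −ln(1 − rB₀/P)/ln(1+r) = −ln(0.91834)/ln(1.00867) ≈ 9.871, so the balance reaches zero during payment 10.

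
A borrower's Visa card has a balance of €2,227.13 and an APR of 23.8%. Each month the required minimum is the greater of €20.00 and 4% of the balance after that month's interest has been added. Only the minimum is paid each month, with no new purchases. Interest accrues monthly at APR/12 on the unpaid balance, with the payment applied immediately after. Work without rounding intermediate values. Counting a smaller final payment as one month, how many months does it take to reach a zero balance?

106 months

Monthly rate r = 23.8%/12 = 1.98333% = 0.0198333.
While 4% of the post-interest balance exceeds €20.00, each month B ← (B·(1+r))·(1 − 0.04), i.e. B shrinks by the factor (1+r)·0.96 = 0.97904.
This holds for months 1–72. Entering month 73 the balance is €484.59; 4% of the post-interest balance is now below €20.00, so the flat €20.00 minimum applies from here.
From month 73 a fixed €20.00 at rate r clears €484.59 in 34 more payments. Total: 72 + 34 = 106 months.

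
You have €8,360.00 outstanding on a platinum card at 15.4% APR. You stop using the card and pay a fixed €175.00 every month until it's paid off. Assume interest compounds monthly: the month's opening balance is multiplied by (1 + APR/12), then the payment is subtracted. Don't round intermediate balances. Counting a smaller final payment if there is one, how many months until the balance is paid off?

75 payments

Monthly rate r = 15.4%/12 = 1.28333% = 0.0128333.
Recurrence: B ← B·(1+r) − €175.00.
Month 1: interest €107.29; balance after payment €8,292.29.
Month 2: interest €106.42; balance after payment €8,223.70.
Closed form: n = −ln(1 − rB₀/P)/ln(1+r) = −ln(0.38693)/ln(1.01283) ≈ 74.461, so the balance reaches zero during payment 75.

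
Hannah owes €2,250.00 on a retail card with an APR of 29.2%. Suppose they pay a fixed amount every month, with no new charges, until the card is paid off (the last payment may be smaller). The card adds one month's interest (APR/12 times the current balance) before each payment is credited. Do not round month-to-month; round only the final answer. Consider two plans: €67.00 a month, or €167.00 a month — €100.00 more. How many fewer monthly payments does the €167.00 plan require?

54 fewer payments

Monthly rate r = 29.2%/12 = 2.43333% = 0.0243333.
At €67.00/mo: n = ⌈−ln(1 − rB₀/P)/ln(1+r)⌉ = 71 payments (last €45.40); total interest = total paid − €2,250.00 = €2,485.40.
At €167.00/mo: 17 payments (last €87.98); total interest €509.98.
Payments saved = 71 − 17 = 54.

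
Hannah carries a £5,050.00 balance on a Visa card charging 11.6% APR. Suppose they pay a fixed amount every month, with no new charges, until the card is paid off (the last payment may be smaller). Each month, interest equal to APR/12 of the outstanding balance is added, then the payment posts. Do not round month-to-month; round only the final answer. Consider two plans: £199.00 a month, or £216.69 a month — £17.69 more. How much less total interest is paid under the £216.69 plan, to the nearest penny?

Monthly rate r = 11.6%/12 = 0.966667% = 0.00966667.
At £199.00/mo: n = ⌈−ln(1 − rB₀/P)/ln(1+r)⌉ = 30 payments (last £51.09); total interest = total paid − £5,050.00 = £772.09.
At £216.69/mo: 27 payments (last £115.85); total interest £699.79.
Interest saved = £772.09 − £699.79 = £72.30.

£72.30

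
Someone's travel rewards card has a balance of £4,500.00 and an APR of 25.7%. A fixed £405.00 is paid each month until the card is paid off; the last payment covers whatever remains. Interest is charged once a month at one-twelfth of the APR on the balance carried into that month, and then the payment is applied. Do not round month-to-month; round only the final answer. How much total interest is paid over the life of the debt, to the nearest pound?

£695

Monthly rate r = 25.7%/12 = 2.14167% = 0.0214167.
Payoff takes n = ⌈−ln(1 − rB₀/P)/ln(1+r)⌉ = ⌈12.825⌉ = 13 payments; the last is £334.58.
Total paid = 12·£405.00 + £334.58 = £5,194.58.
Total interest = total paid − principal = £5,194.58 − £4,500.00 = £694.58.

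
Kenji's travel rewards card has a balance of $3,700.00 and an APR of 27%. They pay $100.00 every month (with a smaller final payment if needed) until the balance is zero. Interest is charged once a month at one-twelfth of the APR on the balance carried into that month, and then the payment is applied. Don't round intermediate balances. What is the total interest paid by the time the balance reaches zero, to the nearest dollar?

$4,330

Monthly rate r = 27%/12 = 2.25% = 0.0225.
Payoff takes n = ⌈−ln(1 − rB₀/P)/ln(1+r)⌉ = ⌈80.302⌉ = 81 payments; the last is $30.45.
Total paid = 80·$100.00 + $30.45 = $8,030.45.
Total interest = total paid − principal = $8,030.45 − $3,700.00 = $4,330.45.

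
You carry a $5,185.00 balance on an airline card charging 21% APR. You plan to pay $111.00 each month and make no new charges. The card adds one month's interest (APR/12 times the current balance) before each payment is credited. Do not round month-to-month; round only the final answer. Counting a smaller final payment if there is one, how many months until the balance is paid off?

99 payments

Monthly rate r = 21%/12 = 1.75% = 0.0175.
Recurrence: B ← B·(1+r) − $111.00.
Month 1: interest $90.74; balance after payment $5,164.74.
Month 2: interest $90.38; balance after payment $5,144.12.
Closed form: n = −ln(1 − rB₀/P)/ln(1+r) = −ln(0.18255)/ln(1.0175) ≈ 98.034, so the balance reaches zero during payment 99.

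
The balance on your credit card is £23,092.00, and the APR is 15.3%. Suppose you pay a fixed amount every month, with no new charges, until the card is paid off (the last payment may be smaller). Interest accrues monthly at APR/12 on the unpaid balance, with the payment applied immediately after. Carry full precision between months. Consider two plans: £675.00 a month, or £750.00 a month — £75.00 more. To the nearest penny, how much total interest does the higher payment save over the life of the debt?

Monthly rate r = 15.3%/12 = 1.275% = 0.01275.
At £675.00/mo: n = ⌈−ln(1 − rB₀/P)/ln(1+r)⌉ = 46 payments (last £155.32); total interest = total paid − £23,092.00 = £7,438.32.
At £750.00/mo: 40 payments (last £261.65); total interest £6,419.65.
Interest saved = £7,438.32 − £6,419.65 = £1,018.67.

£1,018.67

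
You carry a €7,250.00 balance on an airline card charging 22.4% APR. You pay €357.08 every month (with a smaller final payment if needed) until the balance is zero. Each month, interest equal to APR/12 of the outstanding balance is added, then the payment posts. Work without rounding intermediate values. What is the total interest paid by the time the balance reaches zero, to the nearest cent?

€1,949.06

Monthly rate r = 22.4%/12 = 1.86667% = 0.0186667.
Payoff takes n = ⌈−ln(1 − rB₀/P)/ln(1+r)⌉ = ⌈25.760⌉ = 26 payments; the last is €272.06.
Total paid = 25·€357.08 + €272.06 = €9,199.06.
Total interest = total paid − principal = €9,199.06 − €7,250.00 = €1,949.06.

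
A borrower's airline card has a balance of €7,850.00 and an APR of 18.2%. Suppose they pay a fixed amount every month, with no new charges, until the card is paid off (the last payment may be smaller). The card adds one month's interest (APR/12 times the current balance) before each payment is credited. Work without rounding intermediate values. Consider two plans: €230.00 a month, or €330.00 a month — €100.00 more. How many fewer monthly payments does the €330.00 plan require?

Monthly rate r = 18.2%/12 = 1.51667% = 0.0151667.
At €230.00/mo: n = ⌈−ln(1 − rB₀/P)/ln(1+r)⌉ = 49 payments (last €100.36); total interest = total paid − €7,850.00 = €3,290.36.
At €330.00/mo: 30 payments (last €241.20); total interest €1,961.20.
Payments saved = 49 − 30 = 19.

19 fewer payments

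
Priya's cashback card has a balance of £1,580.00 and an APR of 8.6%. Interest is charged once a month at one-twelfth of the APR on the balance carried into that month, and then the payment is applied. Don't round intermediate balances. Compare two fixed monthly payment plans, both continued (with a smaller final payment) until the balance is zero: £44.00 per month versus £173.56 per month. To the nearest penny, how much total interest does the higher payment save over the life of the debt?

£193.36

Monthly rate r = 8.6%/12 = 0.716667% = 0.00716667.
At £44.00/mo: n = ⌈−ln(1 − rB₀/P)/ln(1+r)⌉ = 42 payments (last £29.26); total interest = total paid − £1,580.00 = £253.26.
At £173.56/mo: 10 payments (last £77.86); total interest £59.90.
Interest saved = £253.26 − £59.90 = £193.36.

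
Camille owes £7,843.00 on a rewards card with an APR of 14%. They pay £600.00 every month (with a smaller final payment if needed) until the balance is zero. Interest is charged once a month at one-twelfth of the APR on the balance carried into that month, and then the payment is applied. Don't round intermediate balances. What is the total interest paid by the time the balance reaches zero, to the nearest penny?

Monthly rate r = 14%/12 = 1.16667% = 0.0116667.
Payoff takes n = ⌈−ln(1 − rB₀/P)/ln(1+r)⌉ = ⌈14.266⌉ = 15 payments; the last is £159.99.
Total paid = 14·£600.00 + £159.99 = £8,559.99.
Total interest = total paid − principal = £8,559.99 − £7,843.00 = £716.99.

£716.99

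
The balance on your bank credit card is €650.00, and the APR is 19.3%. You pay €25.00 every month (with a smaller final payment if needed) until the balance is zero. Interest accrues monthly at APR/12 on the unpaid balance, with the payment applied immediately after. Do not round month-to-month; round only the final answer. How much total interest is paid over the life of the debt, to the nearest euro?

Monthly rate r = 19.3%/12 = 1.60833% = 0.0160833.
Payoff takes n = ⌈−ln(1 − rB₀/P)/ln(1+r)⌉ = ⌈33.943⌉ = 34 payments; the last is €23.58.
Total paid = 33·€25.00 + €23.58 = €848.58.
Total interest = total paid − principal = €848.58 − €650.00 = €198.58.

€199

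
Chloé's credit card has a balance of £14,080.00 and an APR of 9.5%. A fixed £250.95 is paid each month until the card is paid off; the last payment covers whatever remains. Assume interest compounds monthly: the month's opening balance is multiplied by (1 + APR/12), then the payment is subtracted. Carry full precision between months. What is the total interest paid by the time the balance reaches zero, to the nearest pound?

£4,611

Monthly rate r = 9.5%/12 = 0.791667% = 0.00791667.
Payoff takes n = ⌈−ln(1 − rB₀/P)/ln(1+r)⌉ = ⌈74.480⌉ = 75 payments; the last is £120.61.
Total paid = 74·£250.95 + £120.61 = £18,690.91.
Total interest = total paid − principal = £18,690.91 − £14,080.00 = £4,610.91.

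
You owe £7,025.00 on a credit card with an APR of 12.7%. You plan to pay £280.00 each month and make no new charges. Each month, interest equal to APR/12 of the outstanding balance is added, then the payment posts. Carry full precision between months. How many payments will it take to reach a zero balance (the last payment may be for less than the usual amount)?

Monthly rate r = 12.7%/12 = 1.05833% = 0.0105833.
Recurrence: B ← B·(1+r) − £280.00.
Month 1: interest £74.35; balance after payment £6,819.35.
Month 2: interest £72.17; balance after payment £6,611.52.
Closed form: n = −ln(1 − rB₀/P)/ln(1+r) = −ln(0.73447)/ln(1.01058) ≈ 29.313, so the balance reaches zero during payment 30.

30 payments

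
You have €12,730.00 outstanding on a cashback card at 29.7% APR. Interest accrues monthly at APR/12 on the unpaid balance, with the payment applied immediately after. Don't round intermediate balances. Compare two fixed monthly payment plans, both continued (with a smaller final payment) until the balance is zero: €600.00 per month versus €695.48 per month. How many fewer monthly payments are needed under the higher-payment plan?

Monthly rate r = 29.7%/12 = 2.475% = 0.02475.
At €600.00/mo: n = ⌈−ln(1 − rB₀/P)/ln(1+r)⌉ = 31 payments (last €277.10); total interest = total paid − €12,730.00 = €5,547.10.
At €695.48/mo: 25 payments (last €473.43); total interest €4,434.95.
Payments saved = 31 − 25 = 6.

6 fewer payments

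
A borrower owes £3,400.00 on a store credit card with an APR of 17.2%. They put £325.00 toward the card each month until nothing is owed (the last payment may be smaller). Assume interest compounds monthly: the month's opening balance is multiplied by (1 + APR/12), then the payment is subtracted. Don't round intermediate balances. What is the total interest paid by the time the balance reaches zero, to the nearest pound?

£311

Monthly rate r = 17.2%/12 = 1.43333% = 0.0143333.
Payoff takes n = ⌈−ln(1 − rB₀/P)/ln(1+r)⌉ = ⌈11.415⌉ = 12 payments; the last is £135.55.
Total paid = 11·£325.00 + £135.55 = £3,710.55.
Total interest = total paid − principal = £3,710.55 − £3,400.00 = £310.55.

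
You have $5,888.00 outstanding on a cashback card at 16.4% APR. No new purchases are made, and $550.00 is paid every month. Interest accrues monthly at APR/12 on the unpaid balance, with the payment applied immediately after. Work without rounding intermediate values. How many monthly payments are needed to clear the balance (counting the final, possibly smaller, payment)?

Monthly rate r = 16.4%/12 = 1.36667% = 0.0136667.
Recurrence: B ← B·(1+r) − $550.00.
Month 1: interest $80.47; balance after payment $5,418.47.
Month 2: interest $74.05; balance after payment $4,942.52.
Closed form: n = −ln(1 − rB₀/P)/ln(1+r) = −ln(0.85369)/ln(1.01367) ≈ 11.653, so the balance reaches zero during payment 12.

12 months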